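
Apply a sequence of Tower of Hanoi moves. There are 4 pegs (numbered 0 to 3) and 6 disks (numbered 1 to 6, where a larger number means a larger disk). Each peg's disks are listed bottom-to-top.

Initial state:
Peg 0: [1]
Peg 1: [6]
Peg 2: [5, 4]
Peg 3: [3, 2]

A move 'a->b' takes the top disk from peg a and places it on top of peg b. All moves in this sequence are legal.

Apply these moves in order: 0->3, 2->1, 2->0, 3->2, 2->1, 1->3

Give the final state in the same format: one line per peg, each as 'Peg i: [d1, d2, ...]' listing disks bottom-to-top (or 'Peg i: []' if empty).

After move 1 (0->3):
Peg 0: []
Peg 1: [6]
Peg 2: [5, 4]
Peg 3: [3, 2, 1]

After move 2 (2->1):
Peg 0: []
Peg 1: [6, 4]
Peg 2: [5]
Peg 3: [3, 2, 1]

After move 3 (2->0):
Peg 0: [5]
Peg 1: [6, 4]
Peg 2: []
Peg 3: [3, 2, 1]

After move 4 (3->2):
Peg 0: [5]
Peg 1: [6, 4]
Peg 2: [1]
Peg 3: [3, 2]

After move 5 (2->1):
Peg 0: [5]
Peg 1: [6, 4, 1]
Peg 2: []
Peg 3: [3, 2]

After move 6 (1->3):
Peg 0: [5]
Peg 1: [6, 4]
Peg 2: []
Peg 3: [3, 2, 1]

Answer: Peg 0: [5]
Peg 1: [6, 4]
Peg 2: []
Peg 3: [3, 2, 1]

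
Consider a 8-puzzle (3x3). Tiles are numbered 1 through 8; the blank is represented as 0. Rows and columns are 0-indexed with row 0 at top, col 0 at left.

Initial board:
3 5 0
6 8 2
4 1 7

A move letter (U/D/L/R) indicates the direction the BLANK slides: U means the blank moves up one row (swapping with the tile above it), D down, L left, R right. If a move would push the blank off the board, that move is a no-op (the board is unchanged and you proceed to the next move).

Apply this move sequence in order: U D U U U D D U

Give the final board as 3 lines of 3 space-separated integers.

Answer: 3 5 2
6 8 0
4 1 7

Derivation:
After move 1 (U):
3 5 0
6 8 2
4 1 7

After move 2 (D):
3 5 2
6 8 0
4 1 7

After move 3 (U):
3 5 0
6 8 2
4 1 7

After move 4 (U):
3 5 0
6 8 2
4 1 7

After move 5 (U):
3 5 0
6 8 2
4 1 7

After move 6 (D):
3 5 2
6 8 0
4 1 7

After move 7 (D):
3 5 2
6 8 7
4 1 0

After move 8 (U):
3 5 2
6 8 0
4 1 7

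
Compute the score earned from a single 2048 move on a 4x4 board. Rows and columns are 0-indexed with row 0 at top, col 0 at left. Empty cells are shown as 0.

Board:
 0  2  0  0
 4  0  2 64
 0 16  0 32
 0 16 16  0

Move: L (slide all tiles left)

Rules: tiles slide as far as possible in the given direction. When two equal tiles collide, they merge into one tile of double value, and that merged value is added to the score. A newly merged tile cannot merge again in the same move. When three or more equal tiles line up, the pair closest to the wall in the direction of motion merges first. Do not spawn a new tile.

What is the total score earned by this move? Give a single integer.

Answer: 32

Derivation:
Slide left:
row 0: [0, 2, 0, 0] -> [2, 0, 0, 0]  score +0 (running 0)
row 1: [4, 0, 2, 64] -> [4, 2, 64, 0]  score +0 (running 0)
row 2: [0, 16, 0, 32] -> [16, 32, 0, 0]  score +0 (running 0)
row 3: [0, 16, 16, 0] -> [32, 0, 0, 0]  score +32 (running 32)
Board after move:
 2  0  0  0
 4  2 64  0
16 32  0  0
32  0  0  0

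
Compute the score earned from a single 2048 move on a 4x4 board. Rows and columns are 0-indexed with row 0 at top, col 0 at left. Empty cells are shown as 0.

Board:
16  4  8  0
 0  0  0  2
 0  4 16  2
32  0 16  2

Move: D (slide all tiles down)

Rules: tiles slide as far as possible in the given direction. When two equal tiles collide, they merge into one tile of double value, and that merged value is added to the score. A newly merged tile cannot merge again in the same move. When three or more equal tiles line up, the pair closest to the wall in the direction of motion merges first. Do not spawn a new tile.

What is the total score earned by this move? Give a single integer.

Answer: 44

Derivation:
Slide down:
col 0: [16, 0, 0, 32] -> [0, 0, 16, 32]  score +0 (running 0)
col 1: [4, 0, 4, 0] -> [0, 0, 0, 8]  score +8 (running 8)
col 2: [8, 0, 16, 16] -> [0, 0, 8, 32]  score +32 (running 40)
col 3: [0, 2, 2, 2] -> [0, 0, 2, 4]  score +4 (running 44)
Board after move:
 0  0  0  0
 0  0  0  0
16  0  8  2
32  8 32  4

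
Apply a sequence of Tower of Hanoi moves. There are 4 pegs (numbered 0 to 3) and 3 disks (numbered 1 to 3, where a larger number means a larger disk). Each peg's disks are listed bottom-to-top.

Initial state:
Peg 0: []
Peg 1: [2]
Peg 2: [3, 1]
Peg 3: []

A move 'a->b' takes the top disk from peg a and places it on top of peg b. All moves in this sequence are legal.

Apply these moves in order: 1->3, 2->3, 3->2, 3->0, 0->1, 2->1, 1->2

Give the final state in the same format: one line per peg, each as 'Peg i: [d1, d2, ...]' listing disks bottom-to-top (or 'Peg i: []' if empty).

After move 1 (1->3):
Peg 0: []
Peg 1: []
Peg 2: [3, 1]
Peg 3: [2]

After move 2 (2->3):
Peg 0: []
Peg 1: []
Peg 2: [3]
Peg 3: [2, 1]

After move 3 (3->2):
Peg 0: []
Peg 1: []
Peg 2: [3, 1]
Peg 3: [2]

After move 4 (3->0):
Peg 0: [2]
Peg 1: []
Peg 2: [3, 1]
Peg 3: []

After move 5 (0->1):
Peg 0: []
Peg 1: [2]
Peg 2: [3, 1]
Peg 3: []

After move 6 (2->1):
Peg 0: []
Peg 1: [2, 1]
Peg 2: [3]
Peg 3: []

After move 7 (1->2):
Peg 0: []
Peg 1: [2]
Peg 2: [3, 1]
Peg 3: []

Answer: Peg 0: []
Peg 1: [2]
Peg 2: [3, 1]
Peg 3: []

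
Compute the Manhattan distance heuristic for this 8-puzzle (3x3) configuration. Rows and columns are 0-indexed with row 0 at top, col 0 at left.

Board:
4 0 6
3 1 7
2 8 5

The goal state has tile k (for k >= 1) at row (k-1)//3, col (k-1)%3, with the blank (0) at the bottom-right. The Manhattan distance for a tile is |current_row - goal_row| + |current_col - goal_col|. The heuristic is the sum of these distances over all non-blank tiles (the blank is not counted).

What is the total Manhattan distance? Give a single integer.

Tile 4: at (0,0), goal (1,0), distance |0-1|+|0-0| = 1
Tile 6: at (0,2), goal (1,2), distance |0-1|+|2-2| = 1
Tile 3: at (1,0), goal (0,2), distance |1-0|+|0-2| = 3
Tile 1: at (1,1), goal (0,0), distance |1-0|+|1-0| = 2
Tile 7: at (1,2), goal (2,0), distance |1-2|+|2-0| = 3
Tile 2: at (2,0), goal (0,1), distance |2-0|+|0-1| = 3
Tile 8: at (2,1), goal (2,1), distance |2-2|+|1-1| = 0
Tile 5: at (2,2), goal (1,1), distance |2-1|+|2-1| = 2
Sum: 1 + 1 + 3 + 2 + 3 + 3 + 0 + 2 = 15

Answer: 15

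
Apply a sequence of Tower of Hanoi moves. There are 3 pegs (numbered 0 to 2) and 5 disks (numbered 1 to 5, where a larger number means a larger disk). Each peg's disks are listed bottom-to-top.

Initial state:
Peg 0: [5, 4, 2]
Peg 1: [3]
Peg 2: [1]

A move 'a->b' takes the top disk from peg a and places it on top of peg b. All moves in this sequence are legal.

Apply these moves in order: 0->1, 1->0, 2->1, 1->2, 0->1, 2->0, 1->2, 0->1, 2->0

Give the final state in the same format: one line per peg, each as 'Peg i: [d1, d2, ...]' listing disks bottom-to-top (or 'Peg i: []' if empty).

After move 1 (0->1):
Peg 0: [5, 4]
Peg 1: [3, 2]
Peg 2: [1]

After move 2 (1->0):
Peg 0: [5, 4, 2]
Peg 1: [3]
Peg 2: [1]

After move 3 (2->1):
Peg 0: [5, 4, 2]
Peg 1: [3, 1]
Peg 2: []

After move 4 (1->2):
Peg 0: [5, 4, 2]
Peg 1: [3]
Peg 2: [1]

After move 5 (0->1):
Peg 0: [5, 4]
Peg 1: [3, 2]
Peg 2: [1]

After move 6 (2->0):
Peg 0: [5, 4, 1]
Peg 1: [3, 2]
Peg 2: []

After move 7 (1->2):
Peg 0: [5, 4, 1]
Peg 1: [3]
Peg 2: [2]

After move 8 (0->1):
Peg 0: [5, 4]
Peg 1: [3, 1]
Peg 2: [2]

After move 9 (2->0):
Peg 0: [5, 4, 2]
Peg 1: [3, 1]
Peg 2: []

Answer: Peg 0: [5, 4, 2]
Peg 1: [3, 1]
Peg 2: []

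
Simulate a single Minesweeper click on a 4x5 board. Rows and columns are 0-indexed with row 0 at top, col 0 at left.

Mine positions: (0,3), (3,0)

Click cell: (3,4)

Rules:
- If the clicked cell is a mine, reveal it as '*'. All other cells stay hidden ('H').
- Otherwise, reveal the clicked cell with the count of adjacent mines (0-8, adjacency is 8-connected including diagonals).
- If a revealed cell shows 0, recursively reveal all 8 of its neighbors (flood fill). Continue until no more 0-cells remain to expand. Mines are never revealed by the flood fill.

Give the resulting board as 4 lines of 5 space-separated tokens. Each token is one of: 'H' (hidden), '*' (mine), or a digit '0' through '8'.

0 0 1 H H
0 0 1 1 1
1 1 0 0 0
H 1 0 0 0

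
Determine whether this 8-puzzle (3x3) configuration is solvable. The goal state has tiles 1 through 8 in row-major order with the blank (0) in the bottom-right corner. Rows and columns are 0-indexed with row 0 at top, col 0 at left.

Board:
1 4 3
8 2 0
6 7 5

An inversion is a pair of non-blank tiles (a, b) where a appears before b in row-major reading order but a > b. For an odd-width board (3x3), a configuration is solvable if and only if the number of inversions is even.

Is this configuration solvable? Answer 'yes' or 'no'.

Answer: no

Derivation:
Inversions (pairs i<j in row-major order where tile[i] > tile[j] > 0): 9
9 is odd, so the puzzle is not solvable.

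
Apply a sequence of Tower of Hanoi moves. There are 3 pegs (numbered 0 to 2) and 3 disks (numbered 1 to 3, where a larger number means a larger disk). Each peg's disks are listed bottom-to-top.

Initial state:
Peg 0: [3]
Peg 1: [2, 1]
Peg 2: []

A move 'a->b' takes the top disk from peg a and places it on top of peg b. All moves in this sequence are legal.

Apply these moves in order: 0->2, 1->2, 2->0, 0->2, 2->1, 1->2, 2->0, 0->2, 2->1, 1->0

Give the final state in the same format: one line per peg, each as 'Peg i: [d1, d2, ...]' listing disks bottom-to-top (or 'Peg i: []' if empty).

After move 1 (0->2):
Peg 0: []
Peg 1: [2, 1]
Peg 2: [3]

After move 2 (1->2):
Peg 0: []
Peg 1: [2]
Peg 2: [3, 1]

After move 3 (2->0):
Peg 0: [1]
Peg 1: [2]
Peg 2: [3]

After move 4 (0->2):
Peg 0: []
Peg 1: [2]
Peg 2: [3, 1]

After move 5 (2->1):
Peg 0: []
Peg 1: [2, 1]
Peg 2: [3]

After move 6 (1->2):
Peg 0: []
Peg 1: [2]
Peg 2: [3, 1]

After move 7 (2->0):
Peg 0: [1]
Peg 1: [2]
Peg 2: [3]

After move 8 (0->2):
Peg 0: []
Peg 1: [2]
Peg 2: [3, 1]

After move 9 (2->1):
Peg 0: []
Peg 1: [2, 1]
Peg 2: [3]

After move 10 (1->0):
Peg 0: [1]
Peg 1: [2]
Peg 2: [3]

Answer: Peg 0: [1]
Peg 1: [2]
Peg 2: [3]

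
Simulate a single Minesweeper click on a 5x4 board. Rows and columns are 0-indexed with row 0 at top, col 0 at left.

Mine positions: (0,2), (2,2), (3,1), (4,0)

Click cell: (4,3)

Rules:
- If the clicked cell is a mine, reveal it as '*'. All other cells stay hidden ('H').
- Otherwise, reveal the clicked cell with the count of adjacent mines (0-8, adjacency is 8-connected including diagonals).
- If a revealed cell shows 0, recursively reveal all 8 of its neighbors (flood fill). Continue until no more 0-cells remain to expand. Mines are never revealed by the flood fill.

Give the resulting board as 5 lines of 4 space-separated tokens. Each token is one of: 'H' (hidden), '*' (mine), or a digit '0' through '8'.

H H H H
H H H H
H H H H
H H 2 1
H H 1 0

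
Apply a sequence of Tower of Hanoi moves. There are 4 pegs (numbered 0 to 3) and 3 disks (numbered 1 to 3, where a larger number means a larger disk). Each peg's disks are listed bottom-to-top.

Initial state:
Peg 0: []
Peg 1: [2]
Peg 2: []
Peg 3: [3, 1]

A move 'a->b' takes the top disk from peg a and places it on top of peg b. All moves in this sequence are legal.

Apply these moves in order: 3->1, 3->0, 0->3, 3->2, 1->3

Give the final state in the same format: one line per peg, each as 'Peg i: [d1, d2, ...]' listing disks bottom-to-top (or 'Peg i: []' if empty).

Answer: Peg 0: []
Peg 1: [2]
Peg 2: [3]
Peg 3: [1]

Derivation:
After move 1 (3->1):
Peg 0: []
Peg 1: [2, 1]
Peg 2: []
Peg 3: [3]

After move 2 (3->0):
Peg 0: [3]
Peg 1: [2, 1]
Peg 2: []
Peg 3: []

After move 3 (0->3):
Peg 0: []
Peg 1: [2, 1]
Peg 2: []
Peg 3: [3]

After move 4 (3->2):
Peg 0: []
Peg 1: [2, 1]
Peg 2: [3]
Peg 3: []

After move 5 (1->3):
Peg 0: []
Peg 1: [2]
Peg 2: [3]
Peg 3: [1]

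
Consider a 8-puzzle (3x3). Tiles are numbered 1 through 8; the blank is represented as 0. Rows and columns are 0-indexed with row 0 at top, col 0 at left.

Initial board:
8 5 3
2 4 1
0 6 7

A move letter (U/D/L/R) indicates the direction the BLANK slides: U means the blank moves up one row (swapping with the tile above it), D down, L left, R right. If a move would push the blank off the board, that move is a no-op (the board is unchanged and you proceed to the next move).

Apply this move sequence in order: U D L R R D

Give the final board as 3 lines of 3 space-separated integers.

Answer: 8 5 3
2 4 1
6 7 0

Derivation:
After move 1 (U):
8 5 3
0 4 1
2 6 7

After move 2 (D):
8 5 3
2 4 1
0 6 7

After move 3 (L):
8 5 3
2 4 1
0 6 7

After move 4 (R):
8 5 3
2 4 1
6 0 7

After move 5 (R):
8 5 3
2 4 1
6 7 0

After move 6 (D):
8 5 3
2 4 1
6 7 0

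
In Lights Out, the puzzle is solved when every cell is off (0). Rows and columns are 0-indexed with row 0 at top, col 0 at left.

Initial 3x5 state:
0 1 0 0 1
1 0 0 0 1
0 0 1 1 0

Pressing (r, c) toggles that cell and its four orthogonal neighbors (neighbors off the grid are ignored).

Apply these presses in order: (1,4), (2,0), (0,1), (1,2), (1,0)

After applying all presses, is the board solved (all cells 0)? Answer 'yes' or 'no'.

Answer: no

Derivation:
After press 1 at (1,4):
0 1 0 0 0
1 0 0 1 0
0 0 1 1 1

After press 2 at (2,0):
0 1 0 0 0
0 0 0 1 0
1 1 1 1 1

After press 3 at (0,1):
1 0 1 0 0
0 1 0 1 0
1 1 1 1 1

After press 4 at (1,2):
1 0 0 0 0
0 0 1 0 0
1 1 0 1 1

After press 5 at (1,0):
0 0 0 0 0
1 1 1 0 0
0 1 0 1 1

Lights still on: 6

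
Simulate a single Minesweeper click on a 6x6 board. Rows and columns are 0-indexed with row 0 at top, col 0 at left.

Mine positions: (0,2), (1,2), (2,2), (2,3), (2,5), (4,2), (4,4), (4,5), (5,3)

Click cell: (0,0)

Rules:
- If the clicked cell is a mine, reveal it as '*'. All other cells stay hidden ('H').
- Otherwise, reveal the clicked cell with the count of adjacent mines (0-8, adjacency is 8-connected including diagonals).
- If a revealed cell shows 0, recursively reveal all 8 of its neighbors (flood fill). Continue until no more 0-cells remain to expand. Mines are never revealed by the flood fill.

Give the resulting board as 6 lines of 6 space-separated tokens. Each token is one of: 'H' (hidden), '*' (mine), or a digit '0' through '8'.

0 2 H H H H
0 3 H H H H
0 2 H H H H
0 2 H H H H
0 1 H H H H
0 1 H H H H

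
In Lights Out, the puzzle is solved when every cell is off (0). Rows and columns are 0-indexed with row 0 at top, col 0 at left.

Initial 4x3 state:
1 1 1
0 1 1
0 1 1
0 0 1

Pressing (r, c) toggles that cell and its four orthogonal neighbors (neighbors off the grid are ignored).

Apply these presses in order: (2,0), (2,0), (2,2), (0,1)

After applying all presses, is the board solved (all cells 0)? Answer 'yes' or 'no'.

Answer: yes

Derivation:
After press 1 at (2,0):
1 1 1
1 1 1
1 0 1
1 0 1

After press 2 at (2,0):
1 1 1
0 1 1
0 1 1
0 0 1

After press 3 at (2,2):
1 1 1
0 1 0
0 0 0
0 0 0

After press 4 at (0,1):
0 0 0
0 0 0
0 0 0
0 0 0

Lights still on: 0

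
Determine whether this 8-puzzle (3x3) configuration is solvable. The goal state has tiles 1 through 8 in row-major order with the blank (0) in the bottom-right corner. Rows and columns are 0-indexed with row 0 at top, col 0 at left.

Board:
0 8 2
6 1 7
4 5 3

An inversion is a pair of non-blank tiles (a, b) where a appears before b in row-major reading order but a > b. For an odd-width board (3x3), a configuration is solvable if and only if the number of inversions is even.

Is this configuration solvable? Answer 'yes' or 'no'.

Inversions (pairs i<j in row-major order where tile[i] > tile[j] > 0): 17
17 is odd, so the puzzle is not solvable.

Answer: no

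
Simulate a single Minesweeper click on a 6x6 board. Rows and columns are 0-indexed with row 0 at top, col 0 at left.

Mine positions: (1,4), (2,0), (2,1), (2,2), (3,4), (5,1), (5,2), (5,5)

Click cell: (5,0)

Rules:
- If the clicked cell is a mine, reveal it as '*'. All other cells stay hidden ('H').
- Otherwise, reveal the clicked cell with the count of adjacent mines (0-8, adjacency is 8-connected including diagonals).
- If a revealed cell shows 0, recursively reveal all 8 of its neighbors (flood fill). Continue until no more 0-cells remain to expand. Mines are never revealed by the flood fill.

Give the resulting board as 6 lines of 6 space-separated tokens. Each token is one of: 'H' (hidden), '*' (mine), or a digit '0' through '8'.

H H H H H H
H H H H H H
H H H H H H
H H H H H H
H H H H H H
1 H H H H H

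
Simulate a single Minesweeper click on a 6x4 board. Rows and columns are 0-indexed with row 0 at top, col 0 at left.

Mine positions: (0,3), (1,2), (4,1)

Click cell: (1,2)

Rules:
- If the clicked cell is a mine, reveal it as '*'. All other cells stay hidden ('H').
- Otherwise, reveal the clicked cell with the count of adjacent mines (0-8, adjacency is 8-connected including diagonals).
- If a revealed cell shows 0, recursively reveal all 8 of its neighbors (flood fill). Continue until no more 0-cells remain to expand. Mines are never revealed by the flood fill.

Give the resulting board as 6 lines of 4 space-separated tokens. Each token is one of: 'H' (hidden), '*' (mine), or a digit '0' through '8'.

H H H H
H H * H
H H H H
H H H H
H H H H
H H H H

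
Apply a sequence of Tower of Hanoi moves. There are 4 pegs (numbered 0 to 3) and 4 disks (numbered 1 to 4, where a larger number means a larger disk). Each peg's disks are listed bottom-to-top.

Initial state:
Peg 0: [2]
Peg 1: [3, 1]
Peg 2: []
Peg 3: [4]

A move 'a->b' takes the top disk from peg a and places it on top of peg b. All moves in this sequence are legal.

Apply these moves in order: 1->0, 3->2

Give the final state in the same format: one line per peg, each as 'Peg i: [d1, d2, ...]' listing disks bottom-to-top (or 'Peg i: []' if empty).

Answer: Peg 0: [2, 1]
Peg 1: [3]
Peg 2: [4]
Peg 3: []

Derivation:
After move 1 (1->0):
Peg 0: [2, 1]
Peg 1: [3]
Peg 2: []
Peg 3: [4]

After move 2 (3->2):
Peg 0: [2, 1]
Peg 1: [3]
Peg 2: [4]
Peg 3: []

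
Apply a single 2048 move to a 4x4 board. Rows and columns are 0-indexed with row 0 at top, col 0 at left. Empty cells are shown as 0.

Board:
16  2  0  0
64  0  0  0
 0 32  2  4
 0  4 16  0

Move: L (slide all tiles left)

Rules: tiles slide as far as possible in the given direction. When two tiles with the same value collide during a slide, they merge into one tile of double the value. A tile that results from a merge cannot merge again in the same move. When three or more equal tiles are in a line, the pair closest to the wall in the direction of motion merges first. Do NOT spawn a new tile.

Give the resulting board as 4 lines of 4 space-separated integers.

Slide left:
row 0: [16, 2, 0, 0] -> [16, 2, 0, 0]
row 1: [64, 0, 0, 0] -> [64, 0, 0, 0]
row 2: [0, 32, 2, 4] -> [32, 2, 4, 0]
row 3: [0, 4, 16, 0] -> [4, 16, 0, 0]

Answer: 16  2  0  0
64  0  0  0
32  2  4  0
 4 16  0  0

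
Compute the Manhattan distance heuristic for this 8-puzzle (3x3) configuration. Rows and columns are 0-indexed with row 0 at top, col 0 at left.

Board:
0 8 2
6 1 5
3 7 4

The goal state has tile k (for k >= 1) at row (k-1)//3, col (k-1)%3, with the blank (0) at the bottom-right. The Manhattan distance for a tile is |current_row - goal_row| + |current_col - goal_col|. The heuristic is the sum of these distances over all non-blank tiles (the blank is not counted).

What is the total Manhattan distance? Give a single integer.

Answer: 16

Derivation:
Tile 8: (0,1)->(2,1) = 2
Tile 2: (0,2)->(0,1) = 1
Tile 6: (1,0)->(1,2) = 2
Tile 1: (1,1)->(0,0) = 2
Tile 5: (1,2)->(1,1) = 1
Tile 3: (2,0)->(0,2) = 4
Tile 7: (2,1)->(2,0) = 1
Tile 4: (2,2)->(1,0) = 3
Sum: 2 + 1 + 2 + 2 + 1 + 4 + 1 + 3 = 16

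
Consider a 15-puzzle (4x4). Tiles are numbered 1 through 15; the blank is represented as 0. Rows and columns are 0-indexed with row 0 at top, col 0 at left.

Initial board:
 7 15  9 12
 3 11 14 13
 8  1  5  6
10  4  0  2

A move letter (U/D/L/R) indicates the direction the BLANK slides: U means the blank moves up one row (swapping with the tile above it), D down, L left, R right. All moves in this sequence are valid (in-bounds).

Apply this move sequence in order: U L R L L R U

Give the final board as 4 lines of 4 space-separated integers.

Answer:  7 15  9 12
 3  0 14 13
 8 11  1  6
10  4  5  2

Derivation:
After move 1 (U):
 7 15  9 12
 3 11 14 13
 8  1  0  6
10  4  5  2

After move 2 (L):
 7 15  9 12
 3 11 14 13
 8  0  1  6
10  4  5  2

After move 3 (R):
 7 15  9 12
 3 11 14 13
 8  1  0  6
10  4  5  2

After move 4 (L):
 7 15  9 12
 3 11 14 13
 8  0  1  6
10  4  5  2

After move 5 (L):
 7 15  9 12
 3 11 14 13
 0  8  1  6
10  4  5  2

After move 6 (R):
 7 15  9 12
 3 11 14 13
 8  0  1  6
10  4  5  2

After move 7 (U):
 7 15  9 12
 3  0 14 13
 8 11  1  6
10  4  5  2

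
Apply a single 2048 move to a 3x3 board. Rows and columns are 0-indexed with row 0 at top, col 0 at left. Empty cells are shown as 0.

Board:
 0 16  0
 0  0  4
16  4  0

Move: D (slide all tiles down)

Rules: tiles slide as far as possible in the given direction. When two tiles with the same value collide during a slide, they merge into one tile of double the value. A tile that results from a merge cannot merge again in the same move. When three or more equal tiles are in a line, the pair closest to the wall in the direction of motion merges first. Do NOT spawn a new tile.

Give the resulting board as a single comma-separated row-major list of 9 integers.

Answer: 0, 0, 0, 0, 16, 0, 16, 4, 4

Derivation:
Slide down:
col 0: [0, 0, 16] -> [0, 0, 16]
col 1: [16, 0, 4] -> [0, 16, 4]
col 2: [0, 4, 0] -> [0, 0, 4]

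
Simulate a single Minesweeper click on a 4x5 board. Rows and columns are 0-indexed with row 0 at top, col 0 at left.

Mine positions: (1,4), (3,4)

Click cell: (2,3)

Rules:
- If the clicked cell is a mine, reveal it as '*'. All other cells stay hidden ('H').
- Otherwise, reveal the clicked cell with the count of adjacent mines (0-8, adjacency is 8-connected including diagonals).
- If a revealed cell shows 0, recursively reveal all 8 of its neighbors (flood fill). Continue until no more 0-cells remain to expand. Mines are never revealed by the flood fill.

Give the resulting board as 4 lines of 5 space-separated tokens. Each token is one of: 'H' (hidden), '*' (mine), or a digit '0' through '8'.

H H H H H
H H H H H
H H H 2 H
H H H H H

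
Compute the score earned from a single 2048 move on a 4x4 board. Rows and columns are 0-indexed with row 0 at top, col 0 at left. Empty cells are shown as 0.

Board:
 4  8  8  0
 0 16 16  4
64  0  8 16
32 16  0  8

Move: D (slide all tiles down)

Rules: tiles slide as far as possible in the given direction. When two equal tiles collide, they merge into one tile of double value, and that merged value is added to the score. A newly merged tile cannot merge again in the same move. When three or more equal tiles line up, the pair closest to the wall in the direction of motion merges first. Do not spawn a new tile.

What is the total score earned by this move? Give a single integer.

Answer: 32

Derivation:
Slide down:
col 0: [4, 0, 64, 32] -> [0, 4, 64, 32]  score +0 (running 0)
col 1: [8, 16, 0, 16] -> [0, 0, 8, 32]  score +32 (running 32)
col 2: [8, 16, 8, 0] -> [0, 8, 16, 8]  score +0 (running 32)
col 3: [0, 4, 16, 8] -> [0, 4, 16, 8]  score +0 (running 32)
Board after move:
 0  0  0  0
 4  0  8  4
64  8 16 16
32 32  8  8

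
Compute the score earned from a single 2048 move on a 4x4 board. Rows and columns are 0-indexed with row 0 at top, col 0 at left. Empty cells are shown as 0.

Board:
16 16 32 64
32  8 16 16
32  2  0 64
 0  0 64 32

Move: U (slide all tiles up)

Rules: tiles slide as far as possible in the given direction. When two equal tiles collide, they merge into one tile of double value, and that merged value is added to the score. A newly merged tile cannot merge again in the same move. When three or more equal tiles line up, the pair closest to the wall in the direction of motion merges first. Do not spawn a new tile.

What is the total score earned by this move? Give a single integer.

Slide up:
col 0: [16, 32, 32, 0] -> [16, 64, 0, 0]  score +64 (running 64)
col 1: [16, 8, 2, 0] -> [16, 8, 2, 0]  score +0 (running 64)
col 2: [32, 16, 0, 64] -> [32, 16, 64, 0]  score +0 (running 64)
col 3: [64, 16, 64, 32] -> [64, 16, 64, 32]  score +0 (running 64)
Board after move:
16 16 32 64
64  8 16 16
 0  2 64 64
 0  0  0 32

Answer: 64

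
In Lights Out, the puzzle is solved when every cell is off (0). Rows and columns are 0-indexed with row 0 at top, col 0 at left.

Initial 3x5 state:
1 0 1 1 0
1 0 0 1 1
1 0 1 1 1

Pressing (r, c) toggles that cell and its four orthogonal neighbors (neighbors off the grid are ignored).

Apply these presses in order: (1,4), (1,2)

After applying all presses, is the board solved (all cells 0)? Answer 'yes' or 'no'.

After press 1 at (1,4):
1 0 1 1 1
1 0 0 0 0
1 0 1 1 0

After press 2 at (1,2):
1 0 0 1 1
1 1 1 1 0
1 0 0 1 0

Lights still on: 9

Answer: no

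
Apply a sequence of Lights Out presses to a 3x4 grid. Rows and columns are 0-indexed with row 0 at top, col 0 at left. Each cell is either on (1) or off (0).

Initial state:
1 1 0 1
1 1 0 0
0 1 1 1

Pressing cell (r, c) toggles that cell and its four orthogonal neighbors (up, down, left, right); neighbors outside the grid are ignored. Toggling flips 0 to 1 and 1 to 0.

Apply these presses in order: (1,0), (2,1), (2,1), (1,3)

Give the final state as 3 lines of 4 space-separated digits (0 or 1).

After press 1 at (1,0):
0 1 0 1
0 0 0 0
1 1 1 1

After press 2 at (2,1):
0 1 0 1
0 1 0 0
0 0 0 1

After press 3 at (2,1):
0 1 0 1
0 0 0 0
1 1 1 1

After press 4 at (1,3):
0 1 0 0
0 0 1 1
1 1 1 0

Answer: 0 1 0 0
0 0 1 1
1 1 1 0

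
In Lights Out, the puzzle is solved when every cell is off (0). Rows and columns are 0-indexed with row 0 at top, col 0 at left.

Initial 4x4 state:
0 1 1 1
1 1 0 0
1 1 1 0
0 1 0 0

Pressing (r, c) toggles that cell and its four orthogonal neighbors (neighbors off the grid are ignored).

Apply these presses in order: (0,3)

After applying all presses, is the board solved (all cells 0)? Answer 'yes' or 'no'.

After press 1 at (0,3):
0 1 0 0
1 1 0 1
1 1 1 0
0 1 0 0

Lights still on: 8

Answer: no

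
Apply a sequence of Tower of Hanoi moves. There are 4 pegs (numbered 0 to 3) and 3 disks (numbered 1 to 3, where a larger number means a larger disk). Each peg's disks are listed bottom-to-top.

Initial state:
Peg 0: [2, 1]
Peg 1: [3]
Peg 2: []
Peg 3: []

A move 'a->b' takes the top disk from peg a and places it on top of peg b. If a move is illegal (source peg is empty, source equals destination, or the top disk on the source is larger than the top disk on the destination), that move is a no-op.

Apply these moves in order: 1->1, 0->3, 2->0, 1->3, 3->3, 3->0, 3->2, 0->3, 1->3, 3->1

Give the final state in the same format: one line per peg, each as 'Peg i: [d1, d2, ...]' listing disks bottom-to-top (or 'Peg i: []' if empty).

Answer: Peg 0: [2]
Peg 1: [3, 1]
Peg 2: []
Peg 3: []

Derivation:
After move 1 (1->1):
Peg 0: [2, 1]
Peg 1: [3]
Peg 2: []
Peg 3: []

After move 2 (0->3):
Peg 0: [2]
Peg 1: [3]
Peg 2: []
Peg 3: [1]

After move 3 (2->0):
Peg 0: [2]
Peg 1: [3]
Peg 2: []
Peg 3: [1]

After move 4 (1->3):
Peg 0: [2]
Peg 1: [3]
Peg 2: []
Peg 3: [1]

After move 5 (3->3):
Peg 0: [2]
Peg 1: [3]
Peg 2: []
Peg 3: [1]

After move 6 (3->0):
Peg 0: [2, 1]
Peg 1: [3]
Peg 2: []
Peg 3: []

After move 7 (3->2):
Peg 0: [2, 1]
Peg 1: [3]
Peg 2: []
Peg 3: []

After move 8 (0->3):
Peg 0: [2]
Peg 1: [3]
Peg 2: []
Peg 3: [1]

After move 9 (1->3):
Peg 0: [2]
Peg 1: [3]
Peg 2: []
Peg 3: [1]

After move 10 (3->1):
Peg 0: [2]
Peg 1: [3, 1]
Peg 2: []
Peg 3: []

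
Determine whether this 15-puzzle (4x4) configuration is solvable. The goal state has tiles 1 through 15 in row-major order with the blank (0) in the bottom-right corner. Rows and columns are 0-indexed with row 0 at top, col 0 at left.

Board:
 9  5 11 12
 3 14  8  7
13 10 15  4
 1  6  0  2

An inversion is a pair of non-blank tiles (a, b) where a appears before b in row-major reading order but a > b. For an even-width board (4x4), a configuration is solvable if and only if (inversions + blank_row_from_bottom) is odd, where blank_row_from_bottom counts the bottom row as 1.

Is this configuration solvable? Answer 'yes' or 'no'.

Answer: no

Derivation:
Inversions: 63
Blank is in row 3 (0-indexed from top), which is row 1 counting from the bottom (bottom = 1).
63 + 1 = 64, which is even, so the puzzle is not solvable.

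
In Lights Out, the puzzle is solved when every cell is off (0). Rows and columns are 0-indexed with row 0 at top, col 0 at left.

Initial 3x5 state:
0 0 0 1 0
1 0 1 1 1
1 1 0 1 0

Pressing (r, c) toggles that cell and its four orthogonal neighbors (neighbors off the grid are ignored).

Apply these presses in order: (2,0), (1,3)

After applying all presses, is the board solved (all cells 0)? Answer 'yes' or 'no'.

After press 1 at (2,0):
0 0 0 1 0
0 0 1 1 1
0 0 0 1 0

After press 2 at (1,3):
0 0 0 0 0
0 0 0 0 0
0 0 0 0 0

Lights still on: 0

Answer: yes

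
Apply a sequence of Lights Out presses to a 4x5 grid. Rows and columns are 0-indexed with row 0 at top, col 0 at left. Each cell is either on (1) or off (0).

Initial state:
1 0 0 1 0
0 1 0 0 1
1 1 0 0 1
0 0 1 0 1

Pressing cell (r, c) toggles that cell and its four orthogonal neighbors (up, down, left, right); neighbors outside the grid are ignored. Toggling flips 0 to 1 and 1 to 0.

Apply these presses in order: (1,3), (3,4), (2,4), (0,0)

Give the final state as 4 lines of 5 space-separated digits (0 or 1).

Answer: 0 1 0 0 0
1 1 1 1 1
1 1 0 0 1
0 0 1 1 1

Derivation:
After press 1 at (1,3):
1 0 0 0 0
0 1 1 1 0
1 1 0 1 1
0 0 1 0 1

After press 2 at (3,4):
1 0 0 0 0
0 1 1 1 0
1 1 0 1 0
0 0 1 1 0

After press 3 at (2,4):
1 0 0 0 0
0 1 1 1 1
1 1 0 0 1
0 0 1 1 1

After press 4 at (0,0):
0 1 0 0 0
1 1 1 1 1
1 1 0 0 1
0 0 1 1 1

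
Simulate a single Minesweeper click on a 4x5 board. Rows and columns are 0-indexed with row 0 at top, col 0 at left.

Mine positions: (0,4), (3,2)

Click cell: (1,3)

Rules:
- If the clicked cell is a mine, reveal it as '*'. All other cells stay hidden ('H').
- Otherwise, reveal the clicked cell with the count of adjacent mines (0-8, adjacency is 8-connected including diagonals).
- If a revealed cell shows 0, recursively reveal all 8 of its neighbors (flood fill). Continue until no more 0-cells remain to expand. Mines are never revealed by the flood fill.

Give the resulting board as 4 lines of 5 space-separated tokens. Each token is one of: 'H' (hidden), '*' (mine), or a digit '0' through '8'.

H H H H H
H H H 1 H
H H H H H
H H H H H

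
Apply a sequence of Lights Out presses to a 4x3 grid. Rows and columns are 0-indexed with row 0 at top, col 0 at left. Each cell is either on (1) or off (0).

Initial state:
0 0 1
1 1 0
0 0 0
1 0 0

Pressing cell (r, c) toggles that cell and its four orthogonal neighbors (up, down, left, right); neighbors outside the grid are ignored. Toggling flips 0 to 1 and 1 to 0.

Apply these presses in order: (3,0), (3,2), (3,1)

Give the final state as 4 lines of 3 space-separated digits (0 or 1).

Answer: 0 0 1
1 1 0
1 1 1
1 1 0

Derivation:
After press 1 at (3,0):
0 0 1
1 1 0
1 0 0
0 1 0

After press 2 at (3,2):
0 0 1
1 1 0
1 0 1
0 0 1

After press 3 at (3,1):
0 0 1
1 1 0
1 1 1
1 1 0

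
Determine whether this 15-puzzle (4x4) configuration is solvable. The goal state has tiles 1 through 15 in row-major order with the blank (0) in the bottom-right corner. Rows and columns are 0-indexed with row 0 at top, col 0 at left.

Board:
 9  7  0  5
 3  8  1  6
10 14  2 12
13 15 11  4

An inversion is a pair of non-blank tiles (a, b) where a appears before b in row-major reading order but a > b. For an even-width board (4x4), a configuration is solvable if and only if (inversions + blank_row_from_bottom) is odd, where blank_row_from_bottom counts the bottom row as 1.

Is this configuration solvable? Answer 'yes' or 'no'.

Answer: no

Derivation:
Inversions: 40
Blank is in row 0 (0-indexed from top), which is row 4 counting from the bottom (bottom = 1).
40 + 4 = 44, which is even, so the puzzle is not solvable.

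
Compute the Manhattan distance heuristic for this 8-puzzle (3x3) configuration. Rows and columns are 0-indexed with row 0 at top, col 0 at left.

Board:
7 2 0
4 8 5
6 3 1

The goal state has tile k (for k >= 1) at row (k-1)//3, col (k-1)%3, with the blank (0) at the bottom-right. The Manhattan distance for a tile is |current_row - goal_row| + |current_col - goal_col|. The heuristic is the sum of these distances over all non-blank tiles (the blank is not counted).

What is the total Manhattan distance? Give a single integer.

Tile 7: (0,0)->(2,0) = 2
Tile 2: (0,1)->(0,1) = 0
Tile 4: (1,0)->(1,0) = 0
Tile 8: (1,1)->(2,1) = 1
Tile 5: (1,2)->(1,1) = 1
Tile 6: (2,0)->(1,2) = 3
Tile 3: (2,1)->(0,2) = 3
Tile 1: (2,2)->(0,0) = 4
Sum: 2 + 0 + 0 + 1 + 1 + 3 + 3 + 4 = 14

Answer: 14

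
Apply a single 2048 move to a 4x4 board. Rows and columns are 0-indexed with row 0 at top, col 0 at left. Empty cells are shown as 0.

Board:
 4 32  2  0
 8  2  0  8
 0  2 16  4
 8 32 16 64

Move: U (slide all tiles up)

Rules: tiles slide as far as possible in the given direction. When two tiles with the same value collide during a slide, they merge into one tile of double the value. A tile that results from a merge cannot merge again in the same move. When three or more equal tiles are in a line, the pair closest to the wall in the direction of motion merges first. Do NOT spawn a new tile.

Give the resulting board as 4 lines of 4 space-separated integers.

Answer:  4 32  2  8
16  4 32  4
 0 32  0 64
 0  0  0  0

Derivation:
Slide up:
col 0: [4, 8, 0, 8] -> [4, 16, 0, 0]
col 1: [32, 2, 2, 32] -> [32, 4, 32, 0]
col 2: [2, 0, 16, 16] -> [2, 32, 0, 0]
col 3: [0, 8, 4, 64] -> [8, 4, 64, 0]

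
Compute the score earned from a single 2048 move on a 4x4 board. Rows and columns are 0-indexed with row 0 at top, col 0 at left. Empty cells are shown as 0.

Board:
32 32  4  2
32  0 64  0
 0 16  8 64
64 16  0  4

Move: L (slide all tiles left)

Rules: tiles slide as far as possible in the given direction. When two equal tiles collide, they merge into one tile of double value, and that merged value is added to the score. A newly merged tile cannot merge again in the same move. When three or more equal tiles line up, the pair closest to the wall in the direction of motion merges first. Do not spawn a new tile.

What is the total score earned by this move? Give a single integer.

Slide left:
row 0: [32, 32, 4, 2] -> [64, 4, 2, 0]  score +64 (running 64)
row 1: [32, 0, 64, 0] -> [32, 64, 0, 0]  score +0 (running 64)
row 2: [0, 16, 8, 64] -> [16, 8, 64, 0]  score +0 (running 64)
row 3: [64, 16, 0, 4] -> [64, 16, 4, 0]  score +0 (running 64)
Board after move:
64  4  2  0
32 64  0  0
16  8 64  0
64 16  4  0

Answer: 64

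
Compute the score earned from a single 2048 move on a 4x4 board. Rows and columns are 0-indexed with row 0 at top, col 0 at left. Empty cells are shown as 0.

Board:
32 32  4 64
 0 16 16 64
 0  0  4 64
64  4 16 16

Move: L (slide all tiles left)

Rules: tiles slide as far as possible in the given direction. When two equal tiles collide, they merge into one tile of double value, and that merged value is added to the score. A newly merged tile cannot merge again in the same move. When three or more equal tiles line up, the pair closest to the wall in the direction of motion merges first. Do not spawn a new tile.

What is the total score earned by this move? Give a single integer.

Answer: 128

Derivation:
Slide left:
row 0: [32, 32, 4, 64] -> [64, 4, 64, 0]  score +64 (running 64)
row 1: [0, 16, 16, 64] -> [32, 64, 0, 0]  score +32 (running 96)
row 2: [0, 0, 4, 64] -> [4, 64, 0, 0]  score +0 (running 96)
row 3: [64, 4, 16, 16] -> [64, 4, 32, 0]  score +32 (running 128)
Board after move:
64  4 64  0
32 64  0  0
 4 64  0  0
64  4 32  0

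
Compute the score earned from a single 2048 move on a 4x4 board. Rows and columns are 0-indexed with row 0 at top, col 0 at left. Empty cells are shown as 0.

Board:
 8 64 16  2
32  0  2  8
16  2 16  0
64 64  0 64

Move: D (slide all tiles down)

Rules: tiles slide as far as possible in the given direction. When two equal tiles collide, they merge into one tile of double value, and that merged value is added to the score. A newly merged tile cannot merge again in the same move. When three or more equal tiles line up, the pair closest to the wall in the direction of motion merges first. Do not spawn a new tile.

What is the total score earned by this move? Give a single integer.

Answer: 0

Derivation:
Slide down:
col 0: [8, 32, 16, 64] -> [8, 32, 16, 64]  score +0 (running 0)
col 1: [64, 0, 2, 64] -> [0, 64, 2, 64]  score +0 (running 0)
col 2: [16, 2, 16, 0] -> [0, 16, 2, 16]  score +0 (running 0)
col 3: [2, 8, 0, 64] -> [0, 2, 8, 64]  score +0 (running 0)
Board after move:
 8  0  0  0
32 64 16  2
16  2  2  8
64 64 16 64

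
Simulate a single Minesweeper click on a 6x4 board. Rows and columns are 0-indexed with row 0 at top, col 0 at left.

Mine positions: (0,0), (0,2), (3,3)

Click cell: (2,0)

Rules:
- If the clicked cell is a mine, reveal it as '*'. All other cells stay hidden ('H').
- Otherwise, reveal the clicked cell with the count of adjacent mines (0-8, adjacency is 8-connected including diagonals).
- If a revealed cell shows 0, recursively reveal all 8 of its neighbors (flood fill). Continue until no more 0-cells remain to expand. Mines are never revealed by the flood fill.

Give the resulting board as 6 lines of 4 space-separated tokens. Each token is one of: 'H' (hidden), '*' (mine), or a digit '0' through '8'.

H H H H
1 2 1 H
0 0 1 H
0 0 1 H
0 0 1 1
0 0 0 0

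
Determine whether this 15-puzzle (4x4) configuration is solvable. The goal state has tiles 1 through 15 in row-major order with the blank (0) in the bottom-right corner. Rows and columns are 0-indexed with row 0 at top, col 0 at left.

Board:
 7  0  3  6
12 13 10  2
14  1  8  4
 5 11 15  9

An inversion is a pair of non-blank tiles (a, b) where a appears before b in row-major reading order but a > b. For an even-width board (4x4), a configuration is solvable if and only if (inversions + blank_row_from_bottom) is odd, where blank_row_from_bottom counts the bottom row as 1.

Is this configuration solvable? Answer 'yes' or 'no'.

Inversions: 45
Blank is in row 0 (0-indexed from top), which is row 4 counting from the bottom (bottom = 1).
45 + 4 = 49, which is odd, so the puzzle is solvable.

Answer: yes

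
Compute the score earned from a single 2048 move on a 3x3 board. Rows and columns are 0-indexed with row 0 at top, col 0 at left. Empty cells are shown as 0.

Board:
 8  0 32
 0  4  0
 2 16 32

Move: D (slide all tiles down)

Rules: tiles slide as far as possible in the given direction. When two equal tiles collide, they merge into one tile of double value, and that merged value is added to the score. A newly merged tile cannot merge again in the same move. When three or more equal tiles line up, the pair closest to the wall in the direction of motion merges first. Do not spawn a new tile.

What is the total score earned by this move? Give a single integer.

Slide down:
col 0: [8, 0, 2] -> [0, 8, 2]  score +0 (running 0)
col 1: [0, 4, 16] -> [0, 4, 16]  score +0 (running 0)
col 2: [32, 0, 32] -> [0, 0, 64]  score +64 (running 64)
Board after move:
 0  0  0
 8  4  0
 2 16 64

Answer: 64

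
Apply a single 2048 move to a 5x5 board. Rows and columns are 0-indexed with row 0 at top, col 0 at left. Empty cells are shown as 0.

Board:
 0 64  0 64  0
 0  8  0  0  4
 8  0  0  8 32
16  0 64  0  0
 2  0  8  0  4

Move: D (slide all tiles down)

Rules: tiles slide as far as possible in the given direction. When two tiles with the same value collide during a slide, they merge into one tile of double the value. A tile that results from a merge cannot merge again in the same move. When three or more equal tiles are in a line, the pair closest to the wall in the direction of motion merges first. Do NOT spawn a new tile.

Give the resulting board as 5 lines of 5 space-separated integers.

Answer:  0  0  0  0  0
 0  0  0  0  0
 8  0  0  0  4
16 64 64 64 32
 2  8  8  8  4

Derivation:
Slide down:
col 0: [0, 0, 8, 16, 2] -> [0, 0, 8, 16, 2]
col 1: [64, 8, 0, 0, 0] -> [0, 0, 0, 64, 8]
col 2: [0, 0, 0, 64, 8] -> [0, 0, 0, 64, 8]
col 3: [64, 0, 8, 0, 0] -> [0, 0, 0, 64, 8]
col 4: [0, 4, 32, 0, 4] -> [0, 0, 4, 32, 4]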